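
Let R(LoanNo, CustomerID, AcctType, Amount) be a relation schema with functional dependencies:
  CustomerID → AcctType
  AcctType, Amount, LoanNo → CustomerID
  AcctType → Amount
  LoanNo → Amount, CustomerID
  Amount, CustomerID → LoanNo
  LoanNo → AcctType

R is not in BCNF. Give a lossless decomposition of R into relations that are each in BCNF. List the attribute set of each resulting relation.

{AcctType, Amount}; {AcctType, CustomerID, LoanNo}

Candidate keys of the original relation: {CustomerID}, {LoanNo}.
Within {AcctType, Amount, CustomerID, LoanNo}: {AcctType}⁺ ∩ {AcctType, Amount, CustomerID, LoanNo} = {AcctType, Amount}, not the whole set, so AcctType → Amount violates BCNF; decompose into {AcctType, Amount} and {AcctType, CustomerID, LoanNo}.
{AcctType, Amount} has no BCNF violation.
{AcctType, CustomerID, LoanNo} has no BCNF violation.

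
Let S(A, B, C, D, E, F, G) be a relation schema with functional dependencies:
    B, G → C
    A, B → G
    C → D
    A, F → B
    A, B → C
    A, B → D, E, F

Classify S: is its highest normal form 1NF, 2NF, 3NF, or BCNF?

2NF

Candidate keys: {A, B}, {A, F}. Prime attributes: {A, B, F}.
B, G → C breaks BCNF: {B, G}⁺ = {B, C, D, G}, so {B, G} is not a superkey.
Because {C} is non-prime and the left side of B, G → C is not a superkey, the relation is not in 3NF.
No non-prime attribute depends on a proper subset of any candidate key, so 2NF holds.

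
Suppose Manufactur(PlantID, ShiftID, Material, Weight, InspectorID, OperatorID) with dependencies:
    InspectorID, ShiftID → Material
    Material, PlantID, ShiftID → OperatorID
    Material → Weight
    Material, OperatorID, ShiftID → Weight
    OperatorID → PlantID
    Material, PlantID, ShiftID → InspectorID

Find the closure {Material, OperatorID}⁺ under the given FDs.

{Material, OperatorID, PlantID, Weight}

Start with {Material, OperatorID}.
Material → Weight applies; add {Weight} → now {Material, OperatorID, Weight}.
OperatorID → PlantID applies; add {PlantID} → now {Material, OperatorID, PlantID, Weight}.
No further FD applies.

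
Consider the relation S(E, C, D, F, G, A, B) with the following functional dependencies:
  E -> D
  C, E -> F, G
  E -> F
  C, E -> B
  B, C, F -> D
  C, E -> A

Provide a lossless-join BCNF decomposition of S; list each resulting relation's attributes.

Candidate key of the original relation: {C, E}.
Within {A, B, C, D, E, F, G}: {E}⁺ ∩ {A, B, C, D, E, F, G} = {D, E, F}, not the whole set, so E -> D, F violates BCNF; decompose into {D, E, F} and {A, B, C, E, G}.
{D, E, F} is in BCNF.
{A, B, C, E, G} is in BCNF.

{A, B, C, E, G}; {D, E, F}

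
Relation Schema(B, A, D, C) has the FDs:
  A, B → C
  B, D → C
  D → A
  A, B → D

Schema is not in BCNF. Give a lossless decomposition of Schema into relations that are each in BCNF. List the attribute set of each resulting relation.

{A, D}; {B, C, D}

Candidate keys of the original relation: {A, B}, {B, D}.
Within {A, B, C, D}: {D}⁺ ∩ {A, B, C, D} = {A, D}, not the whole set, so D → A violates BCNF; decompose into {A, D} and {B, C, D}.
{A, D} is in BCNF.
{B, C, D} is in BCNF.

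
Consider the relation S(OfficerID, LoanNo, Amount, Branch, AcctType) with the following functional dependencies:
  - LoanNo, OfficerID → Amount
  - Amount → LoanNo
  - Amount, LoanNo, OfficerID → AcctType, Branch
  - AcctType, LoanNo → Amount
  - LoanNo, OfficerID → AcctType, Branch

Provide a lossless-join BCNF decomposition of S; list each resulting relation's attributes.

{AcctType, Amount, Branch, OfficerID}; {Amount, LoanNo}

Candidate keys of the original relation: {Amount, OfficerID}, {LoanNo, OfficerID}.
{AcctType, Amount, Branch, LoanNo, OfficerID}: {Amount} determines {Amount, LoanNo} here but is not a superkey — split on Amount → LoanNo, giving {Amount, LoanNo} and {AcctType, Amount, Branch, OfficerID}.
{Amount, LoanNo} is in BCNF.
{AcctType, Amount, Branch, OfficerID} is in BCNF.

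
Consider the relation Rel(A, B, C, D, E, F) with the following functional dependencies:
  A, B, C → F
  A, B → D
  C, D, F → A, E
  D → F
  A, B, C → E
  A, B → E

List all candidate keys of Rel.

Attributes never on any right-hand side: {B, C} — every candidate key must contain all of them.
{A, B, C} is a candidate key since {A, B, C}⁺ = {A, B, C, D, E, F} covers every attribute.
{B, C, D} is a candidate key since {B, C, D}⁺ = {A, B, C, D, E, F} covers every attribute.
These are minimal and exhaustive — every other superkey contains one of them.

{A, B, C}, {B, C, D}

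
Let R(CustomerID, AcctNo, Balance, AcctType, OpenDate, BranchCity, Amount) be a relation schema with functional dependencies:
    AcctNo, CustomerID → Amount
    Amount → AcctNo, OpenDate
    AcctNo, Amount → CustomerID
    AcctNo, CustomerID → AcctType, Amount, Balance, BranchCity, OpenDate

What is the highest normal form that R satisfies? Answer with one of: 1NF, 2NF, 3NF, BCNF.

Candidate keys: {AcctNo, CustomerID}, {Amount}. Prime attributes: {AcctNo, Amount, CustomerID}.
The left-hand side of every FD is a superkey, so BCNF is satisfied.

BCNF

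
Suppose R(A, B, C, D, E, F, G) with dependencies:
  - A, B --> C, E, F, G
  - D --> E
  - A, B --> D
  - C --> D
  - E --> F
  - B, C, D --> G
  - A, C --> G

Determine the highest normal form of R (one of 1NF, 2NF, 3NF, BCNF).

2NF

Candidate key: {A, B}. Prime attributes: {A, B}.
D --> E breaks BCNF: {D}⁺ = {D, E, F}, so {D} is not a superkey.
D --> E determines the non-prime attribute {E} from a non-superkey — 3NF is violated.
No non-prime attribute depends on a proper subset of any candidate key, so 2NF holds.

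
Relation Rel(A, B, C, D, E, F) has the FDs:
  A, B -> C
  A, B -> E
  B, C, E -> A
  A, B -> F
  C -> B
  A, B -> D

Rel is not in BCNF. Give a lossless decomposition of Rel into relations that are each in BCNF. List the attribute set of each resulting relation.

{A, C, D, E, F}; {B, C}

Candidate keys of the original relation: {A, B}, {A, C}, {C, E}.
In {A, B, C, D, E, F}, {C} is not a superkey ({C}⁺ restricted to this set is {B, C}), so split on C -> B into {B, C} and {A, C, D, E, F}.
{B, C} has no BCNF violation.
{A, C, D, E, F} has no BCNF violation.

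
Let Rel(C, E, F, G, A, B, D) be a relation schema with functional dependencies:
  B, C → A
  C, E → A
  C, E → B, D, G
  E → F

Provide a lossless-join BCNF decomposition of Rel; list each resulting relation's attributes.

{A, B, C}; {B, C, D, E, G}; {E, F}

Candidate key of the original relation: {C, E}.
{A, B, C, D, E, F, G}: {B, C} determines {A, B, C} here but is not a superkey — split on B, C → A, giving {A, B, C} and {B, C, D, E, F, G}.
{A, B, C}: every determinant is a superkey — BCNF.
{B, C, D, E, F, G}: {E} determines {E, F} here but is not a superkey — split on E → F, giving {E, F} and {B, C, D, E, G}.
{E, F}: every determinant is a superkey — BCNF.
{B, C, D, E, G}: every determinant is a superkey — BCNF.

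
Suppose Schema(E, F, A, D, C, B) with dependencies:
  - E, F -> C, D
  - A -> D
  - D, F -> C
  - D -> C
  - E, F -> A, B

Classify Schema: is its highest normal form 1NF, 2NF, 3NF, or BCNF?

Candidate key: {E, F}. Prime attributes: {E, F}.
A -> D: {A}⁺ = {A, C, D}, which is not all of the attributes, so the left side is not a superkey — BCNF is violated.
Because {D} is non-prime and the left side of A -> D is not a superkey, the relation is not in 3NF.
Checking every proper subset of each key, none determines a non-prime attribute — 2NF is satisfied.

2NF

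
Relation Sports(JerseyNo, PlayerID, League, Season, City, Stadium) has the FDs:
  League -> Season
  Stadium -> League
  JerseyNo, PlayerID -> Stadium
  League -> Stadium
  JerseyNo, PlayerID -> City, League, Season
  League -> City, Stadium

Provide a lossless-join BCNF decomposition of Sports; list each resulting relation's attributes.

{City, League, Season, Stadium}; {JerseyNo, League, PlayerID}

Candidate key of the original relation: {JerseyNo, PlayerID}.
In {City, JerseyNo, League, PlayerID, Season, Stadium}, {League} is not a superkey ({League}⁺ restricted to this set is {City, League, Season, Stadium}), so split on League -> City, Season, Stadium into {City, League, Season, Stadium} and {JerseyNo, League, PlayerID}.
{City, League, Season, Stadium} is in BCNF.
{JerseyNo, League, PlayerID} is in BCNF.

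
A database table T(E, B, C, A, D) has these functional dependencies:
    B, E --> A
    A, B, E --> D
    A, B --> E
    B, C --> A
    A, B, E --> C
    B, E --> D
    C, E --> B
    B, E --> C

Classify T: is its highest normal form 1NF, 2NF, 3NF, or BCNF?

BCNF

Candidate keys: {A, B}, {B, C}, {B, E}, {C, E}. Prime attributes: {A, B, C, E}.
The left-hand side of every FD is a superkey, so BCNF is satisfied.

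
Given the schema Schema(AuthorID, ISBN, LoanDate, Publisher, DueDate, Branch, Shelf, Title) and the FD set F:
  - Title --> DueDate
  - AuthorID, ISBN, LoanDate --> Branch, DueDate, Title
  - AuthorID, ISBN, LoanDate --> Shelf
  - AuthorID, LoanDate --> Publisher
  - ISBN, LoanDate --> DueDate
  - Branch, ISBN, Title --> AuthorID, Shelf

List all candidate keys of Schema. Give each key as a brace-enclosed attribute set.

No FD produces {ISBN, LoanDate}, so they must be in every candidate key.
Closure of {AuthorID, ISBN, LoanDate} is {AuthorID, Branch, DueDate, ISBN, LoanDate, Publisher, Shelf, Title}, the whole schema; {AuthorID, ISBN, LoanDate} is a candidate key.
Closure of {Branch, ISBN, LoanDate, Title} is {AuthorID, Branch, DueDate, ISBN, LoanDate, Publisher, Shelf, Title}, the whole schema; {Branch, ISBN, LoanDate, Title} is a candidate key.
Any other superkey properly contains one of these, so there are no further candidate keys.

{AuthorID, ISBN, LoanDate}, {Branch, ISBN, LoanDate, Title}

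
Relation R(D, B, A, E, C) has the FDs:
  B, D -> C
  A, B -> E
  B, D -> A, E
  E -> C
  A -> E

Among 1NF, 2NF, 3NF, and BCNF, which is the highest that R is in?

Candidate key: {B, D}. Prime attributes: {B, D}.
A, B -> E breaks BCNF: {A, B}⁺ = {A, B, C, E}, so {A, B} is not a superkey.
A, B -> E has non-prime {E} on the right and a non-superkey on the left, so 3NF fails.
No proper subset of a key has a non-prime attribute in its closure, so there is no partial dependency; 2NF holds.

2NF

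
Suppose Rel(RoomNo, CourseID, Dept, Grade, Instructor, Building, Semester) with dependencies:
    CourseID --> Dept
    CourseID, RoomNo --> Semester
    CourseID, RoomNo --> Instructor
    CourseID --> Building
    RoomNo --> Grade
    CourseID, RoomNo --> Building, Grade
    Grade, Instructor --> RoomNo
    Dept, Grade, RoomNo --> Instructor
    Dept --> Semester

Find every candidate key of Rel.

{CourseID, Grade, Instructor}, {CourseID, RoomNo}

Attributes never on any right-hand side: {CourseID} — every candidate key must contain it.
{CourseID, RoomNo} is a candidate key since {CourseID, RoomNo}⁺ = {Building, CourseID, Dept, Grade, Instructor, RoomNo, Semester} covers every attribute.
{CourseID, Grade, Instructor} is a candidate key since {CourseID, Grade, Instructor}⁺ = {Building, CourseID, Dept, Grade, Instructor, RoomNo, Semester} covers every attribute.
These are minimal and exhaustive — every other superkey contains one of them.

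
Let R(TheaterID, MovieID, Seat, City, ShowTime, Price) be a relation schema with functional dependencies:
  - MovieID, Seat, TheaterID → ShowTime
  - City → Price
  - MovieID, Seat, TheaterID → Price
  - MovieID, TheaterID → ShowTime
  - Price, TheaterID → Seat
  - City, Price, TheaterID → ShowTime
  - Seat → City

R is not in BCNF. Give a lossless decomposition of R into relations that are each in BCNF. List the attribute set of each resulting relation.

Candidate keys of the original relation: {City, MovieID, TheaterID}, {MovieID, Price, TheaterID}, {MovieID, Seat, TheaterID}.
In {City, MovieID, Price, Seat, ShowTime, TheaterID}, {City} is not a superkey ({City}⁺ restricted to this set is {City, Price}), so split on City → Price into {City, Price} and {City, MovieID, Seat, ShowTime, TheaterID}.
{City, Price} has no BCNF violation.
In {City, MovieID, Seat, ShowTime, TheaterID}, {MovieID, TheaterID} is not a superkey ({MovieID, TheaterID}⁺ restricted to this set is {MovieID, ShowTime, TheaterID}), so split on MovieID, TheaterID → ShowTime into {MovieID, ShowTime, TheaterID} and {City, MovieID, Seat, TheaterID}.
{MovieID, ShowTime, TheaterID} has no BCNF violation.
In {City, MovieID, Seat, TheaterID}, {Seat} is not a superkey ({Seat}⁺ restricted to this set is {City, Seat}), so split on Seat → City into {City, Seat} and {MovieID, Seat, TheaterID}.
{City, Seat} has no BCNF violation.
{MovieID, Seat, TheaterID} has no BCNF violation.

{City, Price}; {City, Seat}; {MovieID, Seat, TheaterID}; {MovieID, ShowTime, TheaterID}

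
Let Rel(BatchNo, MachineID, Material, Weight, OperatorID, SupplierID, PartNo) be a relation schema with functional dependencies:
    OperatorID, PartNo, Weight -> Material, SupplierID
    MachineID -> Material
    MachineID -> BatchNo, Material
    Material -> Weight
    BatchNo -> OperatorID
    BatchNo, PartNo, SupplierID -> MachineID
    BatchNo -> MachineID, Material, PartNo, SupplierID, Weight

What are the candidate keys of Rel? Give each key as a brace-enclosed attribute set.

{BatchNo}, {MachineID}

{BatchNo}⁺ = {BatchNo, MachineID, Material, OperatorID, PartNo, SupplierID, Weight} — all of the relation — so {BatchNo} is a candidate key.
{MachineID}⁺ = {BatchNo, MachineID, Material, OperatorID, PartNo, SupplierID, Weight} — all of the relation — so {MachineID} is a candidate key.
Any other superkey properly contains one of these, so there are no further candidate keys.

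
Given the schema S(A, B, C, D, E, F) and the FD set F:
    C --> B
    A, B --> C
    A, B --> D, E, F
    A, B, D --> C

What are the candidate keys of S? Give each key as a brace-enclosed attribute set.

Attributes never on any right-hand side: {A} — every candidate key must contain it.
{A, B} is a candidate key since {A, B}⁺ = {A, B, C, D, E, F} covers every attribute.
{A, C} is a candidate key since {A, C}⁺ = {A, B, C, D, E, F} covers every attribute.
Any other superkey properly contains one of these, so there are no further candidate keys.

{A, B}, {A, C}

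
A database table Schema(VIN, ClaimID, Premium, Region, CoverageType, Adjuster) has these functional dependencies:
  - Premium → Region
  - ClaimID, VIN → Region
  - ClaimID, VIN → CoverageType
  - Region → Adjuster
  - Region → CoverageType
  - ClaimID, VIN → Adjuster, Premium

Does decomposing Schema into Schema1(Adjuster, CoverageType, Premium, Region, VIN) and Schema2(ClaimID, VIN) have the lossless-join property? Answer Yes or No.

The shared attributes are {VIN} and {VIN}⁺ = {VIN}.
Schema1 ⊄ {VIN} and Schema2 ⊄ {VIN}, so the split is lossy.

No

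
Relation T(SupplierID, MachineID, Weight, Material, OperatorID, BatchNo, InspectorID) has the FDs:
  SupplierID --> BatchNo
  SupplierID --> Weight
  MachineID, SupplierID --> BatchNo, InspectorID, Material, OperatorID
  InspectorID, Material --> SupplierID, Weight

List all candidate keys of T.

{InspectorID, MachineID, Material}, {MachineID, SupplierID}

No FD produces {MachineID}, so it must be in every candidate key.
{MachineID, SupplierID}⁺ = {BatchNo, InspectorID, MachineID, Material, OperatorID, SupplierID, Weight}, which is every attribute, so {MachineID, SupplierID} is a candidate key.
{InspectorID, MachineID, Material}⁺ = {BatchNo, InspectorID, MachineID, Material, OperatorID, SupplierID, Weight}, which is every attribute, so {InspectorID, MachineID, Material} is a candidate key.
No proper subset of any of these is a key, and no other minimal superkey exists.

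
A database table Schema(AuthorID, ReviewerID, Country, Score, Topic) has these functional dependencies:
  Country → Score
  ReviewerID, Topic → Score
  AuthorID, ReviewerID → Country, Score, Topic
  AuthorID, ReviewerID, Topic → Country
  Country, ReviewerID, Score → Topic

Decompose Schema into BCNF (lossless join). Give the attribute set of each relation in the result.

Candidate key of the original relation: {AuthorID, ReviewerID}.
Within {AuthorID, Country, ReviewerID, Score, Topic}: {Country}⁺ ∩ {AuthorID, Country, ReviewerID, Score, Topic} = {Country, Score}, not the whole set, so Country → Score violates BCNF; decompose into {Country, Score} and {AuthorID, Country, ReviewerID, Topic}.
{Country, Score}: every determinant is a superkey — BCNF.
Within {AuthorID, Country, ReviewerID, Topic}: {Country, ReviewerID}⁺ ∩ {AuthorID, Country, ReviewerID, Topic} = {Country, ReviewerID, Topic}, not the whole set, so Country, ReviewerID → Topic violates BCNF; decompose into {Country, ReviewerID, Topic} and {AuthorID, Country, ReviewerID}.
{Country, ReviewerID, Topic}: every determinant is a superkey — BCNF.
{AuthorID, Country, ReviewerID}: every determinant is a superkey — BCNF.

{AuthorID, Country, ReviewerID}; {Country, ReviewerID, Topic}; {Country, Score}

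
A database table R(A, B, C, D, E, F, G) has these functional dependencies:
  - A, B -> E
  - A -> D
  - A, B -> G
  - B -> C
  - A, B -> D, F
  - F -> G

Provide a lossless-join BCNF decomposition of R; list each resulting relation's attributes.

Candidate key of the original relation: {A, B}.
In {A, B, C, D, E, F, G}, {A} is not a superkey ({A}⁺ restricted to this set is {A, D}), so split on A -> D into {A, D} and {A, B, C, E, F, G}.
{A, D} is in BCNF.
In {A, B, C, E, F, G}, {B} is not a superkey ({B}⁺ restricted to this set is {B, C}), so split on B -> C into {B, C} and {A, B, E, F, G}.
{B, C} is in BCNF.
In {A, B, E, F, G}, {F} is not a superkey ({F}⁺ restricted to this set is {F, G}), so split on F -> G into {F, G} and {A, B, E, F}.
{F, G} is in BCNF.
{A, B, E, F} is in BCNF.

{A, B, E, F}; {A, D}; {B, C}; {F, G}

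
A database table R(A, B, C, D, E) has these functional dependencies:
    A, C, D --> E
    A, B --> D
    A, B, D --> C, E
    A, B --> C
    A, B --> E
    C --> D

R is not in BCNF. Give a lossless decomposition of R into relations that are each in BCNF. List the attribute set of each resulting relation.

Candidate key of the original relation: {A, B}.
In {A, B, C, D, E}, {A, C, D} is not a superkey ({A, C, D}⁺ restricted to this set is {A, C, D, E}), so split on A, C, D --> E into {A, C, D, E} and {A, B, C, D}.
In {A, C, D, E}, {C} is not a superkey ({C}⁺ restricted to this set is {C, D}), so split on C --> D into {C, D} and {A, C, E}.
{C, D}: every determinant is a superkey — BCNF.
{A, C, E}: every determinant is a superkey — BCNF.
In {A, B, C, D}, {C} is not a superkey ({C}⁺ restricted to this set is {C, D}), so split on C --> D into {C, D} and {A, B, C}.
{C, D}: every determinant is a superkey — BCNF.
{A, B, C}: every determinant is a superkey — BCNF.

{A, B, C}; {A, C, E}; {C, D}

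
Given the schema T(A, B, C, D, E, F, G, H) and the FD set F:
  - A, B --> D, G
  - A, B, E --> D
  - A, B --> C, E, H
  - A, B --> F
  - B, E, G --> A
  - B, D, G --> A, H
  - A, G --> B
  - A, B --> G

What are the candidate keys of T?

Closure of {A, B} is {A, B, C, D, E, F, G, H}, the whole schema; {A, B} is a candidate key.
Closure of {A, G} is {A, B, C, D, E, F, G, H}, the whole schema; {A, G} is a candidate key.
Closure of {B, D, G} is {A, B, C, D, E, F, G, H}, the whole schema; {B, D, G} is a candidate key.
Closure of {B, E, G} is {A, B, C, D, E, F, G, H}, the whole schema; {B, E, G} is a candidate key.
No proper subset of any of these is a key, and no other minimal superkey exists.

{A, B}, {A, G}, {B, D, G}, {B, E, G}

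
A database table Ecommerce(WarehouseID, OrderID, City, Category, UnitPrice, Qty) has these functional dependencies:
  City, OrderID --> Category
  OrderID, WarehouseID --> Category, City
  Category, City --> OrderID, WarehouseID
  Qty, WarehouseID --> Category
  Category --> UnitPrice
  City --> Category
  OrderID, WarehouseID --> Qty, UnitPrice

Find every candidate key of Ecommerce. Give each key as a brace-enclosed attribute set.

{City}, {OrderID, WarehouseID}

{City} is a candidate key since {City}⁺ = {Category, City, OrderID, Qty, UnitPrice, WarehouseID} covers every attribute.
{OrderID, WarehouseID} is a candidate key since {OrderID, WarehouseID}⁺ = {Category, City, OrderID, Qty, UnitPrice, WarehouseID} covers every attribute.
These are minimal and exhaustive — every other superkey contains one of them.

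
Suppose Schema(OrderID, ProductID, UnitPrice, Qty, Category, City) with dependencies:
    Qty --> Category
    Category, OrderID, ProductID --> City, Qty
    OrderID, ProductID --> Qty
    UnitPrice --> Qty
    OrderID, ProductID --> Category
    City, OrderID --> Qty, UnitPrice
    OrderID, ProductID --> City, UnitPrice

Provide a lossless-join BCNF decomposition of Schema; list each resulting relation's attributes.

{Category, Qty}; {City, OrderID, ProductID}; {City, OrderID, UnitPrice}; {Qty, UnitPrice}

Candidate key of the original relation: {OrderID, ProductID}.
Within {Category, City, OrderID, ProductID, Qty, UnitPrice}: {Qty}⁺ ∩ {Category, City, OrderID, ProductID, Qty, UnitPrice} = {Category, Qty}, not the whole set, so Qty --> Category violates BCNF; decompose into {Category, Qty} and {City, OrderID, ProductID, Qty, UnitPrice}.
{Category, Qty}: every determinant is a superkey — BCNF.
Within {City, OrderID, ProductID, Qty, UnitPrice}: {UnitPrice}⁺ ∩ {City, OrderID, ProductID, Qty, UnitPrice} = {Qty, UnitPrice}, not the whole set, so UnitPrice --> Qty violates BCNF; decompose into {Qty, UnitPrice} and {City, OrderID, ProductID, UnitPrice}.
{Qty, UnitPrice}: every determinant is a superkey — BCNF.
Within {City, OrderID, ProductID, UnitPrice}: {City, OrderID}⁺ ∩ {City, OrderID, ProductID, UnitPrice} = {City, OrderID, UnitPrice}, not the whole set, so City, OrderID --> UnitPrice violates BCNF; decompose into {City, OrderID, UnitPrice} and {City, OrderID, ProductID}.
{City, OrderID, UnitPrice}: every determinant is a superkey — BCNF.
{City, OrderID, ProductID}: every determinant is a superkey — BCNF.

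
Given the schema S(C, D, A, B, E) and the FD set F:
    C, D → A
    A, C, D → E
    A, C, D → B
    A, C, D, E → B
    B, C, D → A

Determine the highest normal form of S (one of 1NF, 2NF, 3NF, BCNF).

BCNF

Candidate key: {C, D}. Prime attributes: {C, D}.
Every FD has a superkey on the left, so the relation is in BCNF.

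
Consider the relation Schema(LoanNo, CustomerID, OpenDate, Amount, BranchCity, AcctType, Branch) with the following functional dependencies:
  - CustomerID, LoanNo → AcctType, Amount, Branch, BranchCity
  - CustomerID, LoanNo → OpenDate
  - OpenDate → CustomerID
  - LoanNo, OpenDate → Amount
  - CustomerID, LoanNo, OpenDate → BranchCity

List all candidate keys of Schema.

{LoanNo} never appears on the right of any FD, so every key must include it.
Closure of {CustomerID, LoanNo} is {AcctType, Amount, Branch, BranchCity, CustomerID, LoanNo, OpenDate}, the whole schema; {CustomerID, LoanNo} is a candidate key.
Closure of {LoanNo, OpenDate} is {AcctType, Amount, Branch, BranchCity, CustomerID, LoanNo, OpenDate}, the whole schema; {LoanNo, OpenDate} is a candidate key.
These are minimal and exhaustive — every other superkey contains one of them.

{CustomerID, LoanNo}, {LoanNo, OpenDate}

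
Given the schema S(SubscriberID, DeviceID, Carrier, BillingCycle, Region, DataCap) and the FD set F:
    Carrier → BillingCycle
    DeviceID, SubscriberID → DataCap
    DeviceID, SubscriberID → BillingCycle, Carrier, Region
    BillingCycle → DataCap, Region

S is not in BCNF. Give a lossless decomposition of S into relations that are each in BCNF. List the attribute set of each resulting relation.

Candidate key of the original relation: {DeviceID, SubscriberID}.
In {BillingCycle, Carrier, DataCap, DeviceID, Region, SubscriberID}, {Carrier} is not a superkey ({Carrier}⁺ restricted to this set is {BillingCycle, Carrier, DataCap, Region}), so split on Carrier → BillingCycle, DataCap, Region into {BillingCycle, Carrier, DataCap, Region} and {Carrier, DeviceID, SubscriberID}.
In {BillingCycle, Carrier, DataCap, Region}, {BillingCycle} is not a superkey ({BillingCycle}⁺ restricted to this set is {BillingCycle, DataCap, Region}), so split on BillingCycle → DataCap, Region into {BillingCycle, DataCap, Region} and {BillingCycle, Carrier}.
{BillingCycle, DataCap, Region} is in BCNF.
{BillingCycle, Carrier} is in BCNF.
{Carrier, DeviceID, SubscriberID} is in BCNF.

{BillingCycle, Carrier}; {BillingCycle, DataCap, Region}; {Carrier, DeviceID, SubscriberID}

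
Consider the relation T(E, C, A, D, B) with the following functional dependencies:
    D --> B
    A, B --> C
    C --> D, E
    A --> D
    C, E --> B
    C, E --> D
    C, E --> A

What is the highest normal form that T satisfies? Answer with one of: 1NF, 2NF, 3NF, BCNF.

2NF

Candidate keys: {A}, {C}. Prime attributes: {A, C}.
For D --> B we have {D}⁺ = {B, D}; {D} is not a superkey, so BCNF fails.
Because {B} is non-prime and the left side of D --> B is not a superkey, the relation is not in 3NF.
With only single-attribute keys there can be no partial dependency, so 2NF holds.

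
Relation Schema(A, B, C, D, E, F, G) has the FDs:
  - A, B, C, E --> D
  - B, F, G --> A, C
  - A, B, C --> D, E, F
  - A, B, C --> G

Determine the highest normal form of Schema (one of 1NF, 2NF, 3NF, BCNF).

BCNF

Candidate keys: {A, B, C}, {B, F, G}. Prime attributes: {A, B, C, F, G}.
Every FD has a superkey on the left, so the relation is in BCNF.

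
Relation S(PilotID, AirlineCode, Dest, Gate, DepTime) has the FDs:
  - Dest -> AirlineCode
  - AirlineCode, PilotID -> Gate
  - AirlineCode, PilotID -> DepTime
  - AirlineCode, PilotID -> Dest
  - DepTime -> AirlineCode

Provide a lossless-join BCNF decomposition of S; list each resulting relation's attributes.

{AirlineCode, Dest}; {DepTime, Dest, Gate, PilotID}

Candidate keys of the original relation: {AirlineCode, PilotID}, {DepTime, PilotID}, {Dest, PilotID}.
In {AirlineCode, DepTime, Dest, Gate, PilotID}, {Dest} is not a superkey ({Dest}⁺ restricted to this set is {AirlineCode, Dest}), so split on Dest -> AirlineCode into {AirlineCode, Dest} and {DepTime, Dest, Gate, PilotID}.
{AirlineCode, Dest}: every determinant is a superkey — BCNF.
{DepTime, Dest, Gate, PilotID}: every determinant is a superkey — BCNF.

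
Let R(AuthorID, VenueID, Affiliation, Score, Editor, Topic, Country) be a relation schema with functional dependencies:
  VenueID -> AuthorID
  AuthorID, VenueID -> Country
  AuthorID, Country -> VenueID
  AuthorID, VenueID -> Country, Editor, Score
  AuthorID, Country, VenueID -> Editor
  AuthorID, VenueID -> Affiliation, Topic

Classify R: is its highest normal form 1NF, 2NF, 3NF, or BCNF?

Candidate keys: {AuthorID, Country}, {VenueID}. Prime attributes: {AuthorID, Country, VenueID}.
The left-hand side of every FD is a superkey, so BCNF is satisfied.

BCNF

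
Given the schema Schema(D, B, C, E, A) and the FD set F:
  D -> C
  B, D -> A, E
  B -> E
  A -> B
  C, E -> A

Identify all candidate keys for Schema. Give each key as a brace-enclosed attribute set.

{A, D}, {B, D}, {D, E}

{D} never appears on the right of any FD, so every key must include it.
{A, D} is a candidate key since {A, D}⁺ = {A, B, C, D, E} covers every attribute.
{B, D} is a candidate key since {B, D}⁺ = {A, B, C, D, E} covers every attribute.
{D, E} is a candidate key since {D, E}⁺ = {A, B, C, D, E} covers every attribute.
No proper subset of any of these is a key, and no other minimal superkey exists.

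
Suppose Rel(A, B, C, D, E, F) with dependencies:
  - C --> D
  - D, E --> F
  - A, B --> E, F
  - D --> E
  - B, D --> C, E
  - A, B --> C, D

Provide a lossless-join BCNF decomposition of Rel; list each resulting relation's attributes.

Candidate key of the original relation: {A, B}.
In {A, B, C, D, E, F}, {C} is not a superkey ({C}⁺ restricted to this set is {C, D, E, F}), so split on C --> D, E, F into {C, D, E, F} and {A, B, C}.
In {C, D, E, F}, {D, E} is not a superkey ({D, E}⁺ restricted to this set is {D, E, F}), so split on D, E --> F into {D, E, F} and {C, D, E}.
{D, E, F} is in BCNF.
In {C, D, E}, {D} is not a superkey ({D}⁺ restricted to this set is {D, E}), so split on D --> E into {D, E} and {C, D}.
{D, E} is in BCNF.
{C, D} is in BCNF.
{A, B, C} is in BCNF.

{A, B, C}; {C, D}; {D, E, F}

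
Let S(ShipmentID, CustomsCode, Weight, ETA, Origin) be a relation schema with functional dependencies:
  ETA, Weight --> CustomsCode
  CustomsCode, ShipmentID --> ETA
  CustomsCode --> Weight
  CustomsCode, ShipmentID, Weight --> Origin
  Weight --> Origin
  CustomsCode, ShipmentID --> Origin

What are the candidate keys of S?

{CustomsCode, ShipmentID}, {ETA, ShipmentID, Weight}

Attributes never on any right-hand side: {ShipmentID} — every candidate key must contain it.
{CustomsCode, ShipmentID}⁺ = {CustomsCode, ETA, Origin, ShipmentID, Weight} — all of the relation — so {CustomsCode, ShipmentID} is a candidate key.
{ETA, ShipmentID, Weight}⁺ = {CustomsCode, ETA, Origin, ShipmentID, Weight} — all of the relation — so {ETA, ShipmentID, Weight} is a candidate key.
These are minimal and exhaustive — every other superkey contains one of them.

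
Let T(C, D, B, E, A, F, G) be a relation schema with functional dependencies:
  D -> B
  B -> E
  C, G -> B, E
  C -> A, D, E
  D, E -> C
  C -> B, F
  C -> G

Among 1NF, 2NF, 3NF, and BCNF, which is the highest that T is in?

Candidate keys: {C}, {D}. Prime attributes: {C, D}.
B -> E: {B}⁺ = {B, E}, which is not all of the attributes, so the left side is not a superkey — BCNF is violated.
Because {E} is non-prime and the left side of B -> E is not a superkey, the relation is not in 3NF.
Every candidate key is a single attribute, so no partial dependency is possible; 2NF holds.

2NF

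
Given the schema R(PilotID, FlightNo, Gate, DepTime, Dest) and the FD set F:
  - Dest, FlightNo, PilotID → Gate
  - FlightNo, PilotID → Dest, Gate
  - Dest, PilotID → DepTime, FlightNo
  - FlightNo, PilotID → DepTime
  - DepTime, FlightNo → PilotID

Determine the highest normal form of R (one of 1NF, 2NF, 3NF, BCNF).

BCNF

Candidate keys: {DepTime, FlightNo}, {Dest, PilotID}, {FlightNo, PilotID}. Prime attributes: {DepTime, Dest, FlightNo, PilotID}.
Every FD has a superkey on the left, so the relation is in BCNF.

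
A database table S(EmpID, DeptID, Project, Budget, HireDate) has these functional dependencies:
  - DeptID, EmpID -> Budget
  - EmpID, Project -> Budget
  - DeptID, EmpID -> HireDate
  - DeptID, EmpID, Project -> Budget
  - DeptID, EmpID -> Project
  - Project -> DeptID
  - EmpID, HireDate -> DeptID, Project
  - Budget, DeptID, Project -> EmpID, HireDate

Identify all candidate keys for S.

{Budget, Project}, {DeptID, EmpID}, {EmpID, HireDate}, {EmpID, Project}

Closure of {Budget, Project} is {Budget, DeptID, EmpID, HireDate, Project}, the whole schema; {Budget, Project} is a candidate key.
Closure of {DeptID, EmpID} is {Budget, DeptID, EmpID, HireDate, Project}, the whole schema; {DeptID, EmpID} is a candidate key.
Closure of {EmpID, HireDate} is {Budget, DeptID, EmpID, HireDate, Project}, the whole schema; {EmpID, HireDate} is a candidate key.
Closure of {EmpID, Project} is {Budget, DeptID, EmpID, HireDate, Project}, the whole schema; {EmpID, Project} is a candidate key.
Any other superkey properly contains one of these, so there are no further candidate keys.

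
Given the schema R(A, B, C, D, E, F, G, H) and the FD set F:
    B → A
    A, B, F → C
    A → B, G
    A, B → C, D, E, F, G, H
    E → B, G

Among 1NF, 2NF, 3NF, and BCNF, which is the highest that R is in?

Candidate keys: {A}, {B}, {E}. Prime attributes: {A, B, E}.
Each dependency's left side is a superkey — BCNF holds.

BCNF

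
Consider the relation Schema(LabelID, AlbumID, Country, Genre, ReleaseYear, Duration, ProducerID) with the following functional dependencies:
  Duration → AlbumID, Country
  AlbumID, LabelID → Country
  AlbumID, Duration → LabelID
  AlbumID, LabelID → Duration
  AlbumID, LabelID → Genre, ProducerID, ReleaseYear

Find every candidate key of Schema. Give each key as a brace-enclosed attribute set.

Closure of {Duration} is {AlbumID, Country, Duration, Genre, LabelID, ProducerID, ReleaseYear}, the whole schema; {Duration} is a candidate key.
Closure of {AlbumID, LabelID} is {AlbumID, Country, Duration, Genre, LabelID, ProducerID, ReleaseYear}, the whole schema; {AlbumID, LabelID} is a candidate key.
No proper subset of any of these is a key, and no other minimal superkey exists.

{AlbumID, LabelID}, {Duration}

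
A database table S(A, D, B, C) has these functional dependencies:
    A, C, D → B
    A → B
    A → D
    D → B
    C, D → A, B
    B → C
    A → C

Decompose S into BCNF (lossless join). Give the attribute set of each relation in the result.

{A, B, D}; {B, C}

Candidate keys of the original relation: {A}, {D}.
{A, B, C, D}: {B} determines {B, C} here but is not a superkey — split on B → C, giving {B, C} and {A, B, D}.
{B, C} is in BCNF.
{A, B, D} is in BCNF.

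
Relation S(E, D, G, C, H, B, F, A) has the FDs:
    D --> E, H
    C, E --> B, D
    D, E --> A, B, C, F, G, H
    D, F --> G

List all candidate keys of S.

{D}⁺ = {A, B, C, D, E, F, G, H}, which is every attribute, so {D} is a candidate key.
{C, E}⁺ = {A, B, C, D, E, F, G, H}, which is every attribute, so {C, E} is a candidate key.
No proper subset of any of these is a key, and no other minimal superkey exists.

{C, E}, {D}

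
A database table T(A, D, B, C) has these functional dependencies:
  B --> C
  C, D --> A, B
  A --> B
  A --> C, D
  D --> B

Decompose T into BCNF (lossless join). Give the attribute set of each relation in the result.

{A, B, D}; {B, C}

Candidate keys of the original relation: {A}, {D}.
In {A, B, C, D}, {B} is not a superkey ({B}⁺ restricted to this set is {B, C}), so split on B --> C into {B, C} and {A, B, D}.
{B, C} has no BCNF violation.
{A, B, D} has no BCNF violation.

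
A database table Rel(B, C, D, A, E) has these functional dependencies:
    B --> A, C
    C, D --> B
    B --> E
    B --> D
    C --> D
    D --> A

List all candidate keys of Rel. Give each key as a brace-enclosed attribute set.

{B} is a candidate key since {B}⁺ = {A, B, C, D, E} covers every attribute.
{C} is a candidate key since {C}⁺ = {A, B, C, D, E} covers every attribute.
These are minimal and exhaustive — every other superkey contains one of them.

{B}, {C}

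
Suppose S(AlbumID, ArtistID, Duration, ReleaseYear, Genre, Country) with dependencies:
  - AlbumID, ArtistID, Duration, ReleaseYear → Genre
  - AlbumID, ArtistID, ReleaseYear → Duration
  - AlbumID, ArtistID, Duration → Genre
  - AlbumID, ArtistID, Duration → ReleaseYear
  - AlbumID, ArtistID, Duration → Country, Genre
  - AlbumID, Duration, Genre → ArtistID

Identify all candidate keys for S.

Attributes never on any right-hand side: {AlbumID} — every candidate key must contain it.
{AlbumID, ArtistID, Duration}⁺ = {AlbumID, ArtistID, Country, Duration, Genre, ReleaseYear} — all of the relation — so {AlbumID, ArtistID, Duration} is a candidate key.
{AlbumID, ArtistID, ReleaseYear}⁺ = {AlbumID, ArtistID, Country, Duration, Genre, ReleaseYear} — all of the relation — so {AlbumID, ArtistID, ReleaseYear} is a candidate key.
{AlbumID, Duration, Genre}⁺ = {AlbumID, ArtistID, Country, Duration, Genre, ReleaseYear} — all of the relation — so {AlbumID, Duration, Genre} is a candidate key.
No proper subset of any of these is a key, and no other minimal superkey exists.

{AlbumID, ArtistID, Duration}, {AlbumID, ArtistID, ReleaseYear}, {AlbumID, Duration, Genre}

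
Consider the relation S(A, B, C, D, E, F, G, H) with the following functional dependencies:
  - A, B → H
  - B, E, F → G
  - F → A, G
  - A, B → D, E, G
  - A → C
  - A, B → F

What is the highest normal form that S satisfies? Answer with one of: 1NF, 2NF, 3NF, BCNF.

1NF

Candidate keys: {A, B}, {B, F}. Prime attributes: {A, B, F}.
For F → A, G we have {F}⁺ = {A, C, F, G}; {F} is not a superkey, so BCNF fails.
F → A, G has non-prime {G} on the right and a non-superkey on the left, so 3NF fails.
The proper key subset {A} of {A, B} determines non-prime {C}, so the relation is not even in 2NF.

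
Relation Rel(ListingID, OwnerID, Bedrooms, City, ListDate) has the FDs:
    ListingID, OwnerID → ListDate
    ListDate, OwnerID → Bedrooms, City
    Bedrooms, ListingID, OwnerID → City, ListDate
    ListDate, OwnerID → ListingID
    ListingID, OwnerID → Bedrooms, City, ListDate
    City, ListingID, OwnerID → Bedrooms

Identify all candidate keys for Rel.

{ListDate, OwnerID}, {ListingID, OwnerID}

{OwnerID} never appears on the right of any FD, so every key must include it.
{ListDate, OwnerID} is a candidate key since {ListDate, OwnerID}⁺ = {Bedrooms, City, ListDate, ListingID, OwnerID} covers every attribute.
{ListingID, OwnerID} is a candidate key since {ListingID, OwnerID}⁺ = {Bedrooms, City, ListDate, ListingID, OwnerID} covers every attribute.
These are minimal and exhaustive — every other superkey contains one of them.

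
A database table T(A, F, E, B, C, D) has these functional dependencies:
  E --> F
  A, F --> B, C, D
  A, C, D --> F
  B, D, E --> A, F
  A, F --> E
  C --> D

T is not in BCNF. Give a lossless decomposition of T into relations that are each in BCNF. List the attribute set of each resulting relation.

{A, B, C, E}; {C, D}; {E, F}

Candidate keys of the original relation: {A, C}, {A, E}, {A, F}, {B, C, E}, {B, D, E}.
In {A, B, C, D, E, F}, {E} is not a superkey ({E}⁺ restricted to this set is {E, F}), so split on E --> F into {E, F} and {A, B, C, D, E}.
{E, F} is in BCNF.
In {A, B, C, D, E}, {C} is not a superkey ({C}⁺ restricted to this set is {C, D}), so split on C --> D into {C, D} and {A, B, C, E}.
{C, D} is in BCNF.
{A, B, C, E} is in BCNF.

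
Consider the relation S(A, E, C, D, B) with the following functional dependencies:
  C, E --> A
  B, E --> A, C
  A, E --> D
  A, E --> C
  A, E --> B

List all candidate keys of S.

{A, E}, {B, E}, {C, E}

No FD produces {E}, so it must be in every candidate key.
Closure of {A, E} is {A, B, C, D, E}, the whole schema; {A, E} is a candidate key.
Closure of {B, E} is {A, B, C, D, E}, the whole schema; {B, E} is a candidate key.
Closure of {C, E} is {A, B, C, D, E}, the whole schema; {C, E} is a candidate key.
Any other superkey properly contains one of these, so there are no further candidate keys.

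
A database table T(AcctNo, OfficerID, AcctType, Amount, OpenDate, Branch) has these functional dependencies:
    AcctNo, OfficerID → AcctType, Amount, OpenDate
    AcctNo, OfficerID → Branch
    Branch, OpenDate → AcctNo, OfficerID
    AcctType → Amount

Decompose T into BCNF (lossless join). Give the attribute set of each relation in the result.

{AcctNo, AcctType, Branch, OfficerID, OpenDate}; {AcctType, Amount}

Candidate keys of the original relation: {AcctNo, OfficerID}, {Branch, OpenDate}.
In {AcctNo, AcctType, Amount, Branch, OfficerID, OpenDate}, {AcctType} is not a superkey ({AcctType}⁺ restricted to this set is {AcctType, Amount}), so split on AcctType → Amount into {AcctType, Amount} and {AcctNo, AcctType, Branch, OfficerID, OpenDate}.
{AcctType, Amount}: every determinant is a superkey — BCNF.
{AcctNo, AcctType, Branch, OfficerID, OpenDate}: every determinant is a superkey — BCNF.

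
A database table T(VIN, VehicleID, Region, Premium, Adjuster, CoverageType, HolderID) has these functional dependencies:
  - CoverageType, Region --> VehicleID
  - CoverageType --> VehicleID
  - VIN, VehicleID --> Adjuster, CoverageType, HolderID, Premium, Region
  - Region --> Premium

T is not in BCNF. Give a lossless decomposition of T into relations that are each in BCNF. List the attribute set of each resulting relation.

{Adjuster, CoverageType, HolderID, Region, VIN}; {CoverageType, VehicleID}; {Premium, Region}

Candidate keys of the original relation: {CoverageType, VIN}, {VIN, VehicleID}.
Within {Adjuster, CoverageType, HolderID, Premium, Region, VIN, VehicleID}: {CoverageType, Region}⁺ ∩ {Adjuster, CoverageType, HolderID, Premium, Region, VIN, VehicleID} = {CoverageType, Premium, Region, VehicleID}, not the whole set, so CoverageType, Region --> Premium, VehicleID violates BCNF; decompose into {CoverageType, Premium, Region, VehicleID} and {Adjuster, CoverageType, HolderID, Region, VIN}.
Within {CoverageType, Premium, Region, VehicleID}: {CoverageType}⁺ ∩ {CoverageType, Premium, Region, VehicleID} = {CoverageType, VehicleID}, not the whole set, so CoverageType --> VehicleID violates BCNF; decompose into {CoverageType, VehicleID} and {CoverageType, Premium, Region}.
{CoverageType, VehicleID} is in BCNF.
Within {CoverageType, Premium, Region}: {Region}⁺ ∩ {CoverageType, Premium, Region} = {Premium, Region}, not the whole set, so Region --> Premium violates BCNF; decompose into {Premium, Region} and {CoverageType, Region}.
{Premium, Region} is in BCNF.
{CoverageType, Region} is in BCNF.
{Adjuster, CoverageType, HolderID, Region, VIN} is in BCNF.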